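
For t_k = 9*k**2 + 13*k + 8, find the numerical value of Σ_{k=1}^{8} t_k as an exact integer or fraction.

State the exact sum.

Σ = 2368

Step 1: r(k) = (9*k**2 + 31*k + 30)/(9*k**2 + 13*k + 8).
Gosper form: A/B · C(k+1)/C(k) with A=1, B=1, C=k**2 + 13*k/9 + 8/9.
Set up (1)·f(k+1) − (1)·f(k) − (k**2 + 13*k/9 + 8/9) = 0.
From deg A=0, deg B=0, deg C=2: d=3.
Solving with deg f ≤ 3: f(k) = k*(3*k**2 + 2*k + 3)/9.
So s_k = (B(k−1)f/C)·t_k = (k*(3*k**2 + 2*k + 3)/(9*k**2 + 13*k + 8))·t_k = k*(3*k**2 + 2*k + 3).
Δs = 9*k**2 + 13*k + 8, as required.
Sum = s_(9) − s_(1); s_(9) = 2376, s_(1) = 8 ⇒ 2368.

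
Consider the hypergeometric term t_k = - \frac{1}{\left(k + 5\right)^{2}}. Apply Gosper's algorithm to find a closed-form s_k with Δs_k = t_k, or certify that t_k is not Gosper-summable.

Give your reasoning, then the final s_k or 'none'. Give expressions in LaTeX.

r(k) = (k + 5)**2/(k + 6)**2 after simplifying.
Normal form (A,B,C) = (k**2 + 10*k + 25, k**2 + 12*k + 36, 1).
f must satisfy (k**2 + 10*k + 25)·f(k+1) − (k**2 + 10*k + 25)·f(k) = 1.
From deg A=2, deg B=2, deg C=0: d=0.
f = c0 ⇒ A·f(k+1) − B(k−1)·f(k) − C = -1. The system {-1 = 0} is inconsistent; no antidifference.

not Gosper-summable; s_k does not exist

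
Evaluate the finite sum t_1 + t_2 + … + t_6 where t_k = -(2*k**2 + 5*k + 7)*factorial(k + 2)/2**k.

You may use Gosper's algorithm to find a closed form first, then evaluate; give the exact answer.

Σ = -85032

Ratio r(k) = (k + 3)*(5*k + 2*(k + 1)**2 + 12)/(2*(2*k**2 + 5*k + 7)).
Factor: A=k/2 + 3/2; B=1; C=k**2 + 5*k/2 + 7/2.
Need (k/2 + 3/2)·f(k+1) − (1)·f(k) = k**2 + 5*k/2 + 7/2.
deg f ≤ 1 (via 1,0,2).
A polynomial solution: f(k) = 2*k + 1.
R(k) = B(k−1)·f(k)/C(k) = 2*(2*k + 1)/(2*k**2 + 5*k + 7); s_k = R·t_k = -2**(1 - k)*(2*k + 1)*factorial(k + 2).
Δs = -(2*k**2 + 5*k + 7)*factorial(k + 2)/2**k, as required.
Evaluate s at k=7 and k=1: -85050 and -18; difference -85032.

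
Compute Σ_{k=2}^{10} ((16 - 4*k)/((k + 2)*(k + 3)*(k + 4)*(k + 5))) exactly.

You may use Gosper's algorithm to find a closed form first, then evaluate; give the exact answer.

Ratio r(k) = (k - 3)*(k + 2)/((k - 4)*(k + 6)).
Gosper form: A/B · C(k+1)/C(k) with A=k + 2, B=k + 6, C=k - 4.
Set up (k + 2)·f(k+1) − (k + 5)·f(k) − (k - 4) = 0.
d = 3 from the (1,1,1) case.
Coefficient equations give f(k) = -k*(k**2 + 9*k + 38)/24.
Certificate R = B(k−1)f/C = -k*(k + 5)*(k**2 + 9*k + 38)/(24*(k - 4)) gives s_k = k*(k**2 + 9*k + 38)/(6*(k + 2)*(k + 3)*(k + 4)).
Δs = 4*(4 - k)/(k**4 + 14*k**3 + 71*k**2 + 154*k + 120), as required.
Evaluate s at k=11 and k=2: 473/2730 and 1/6; difference 3/455.

Σ = 3/455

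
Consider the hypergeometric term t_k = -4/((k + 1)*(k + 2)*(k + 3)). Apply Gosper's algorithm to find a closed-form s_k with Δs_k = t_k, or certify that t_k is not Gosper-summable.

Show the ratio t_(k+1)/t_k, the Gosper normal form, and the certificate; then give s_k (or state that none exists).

t_(k+1)/t_k = (k + 1)/(k + 4).
Factor: A=k + 1; B=k + 4; C=1.
Solve (k + 1)·f(k+1) − (k + 3)·f(k) = 1.
From deg A=1, deg B=1, deg C=0: d=2.
Solving with deg f ≤ 2: f(k) = k*(k + 3)/4.
R(k) = B(k−1)·f(k)/C(k) = k*(k + 3)**2/4; s_k = R·t_k = k*(-k - 3)/((k + 1)*(k + 2)).
s_(k+1) − s_k = -4/(k**3 + 6*k**2 + 11*k + 6) = t_k.

s_k = k*(-k - 3)/((k + 1)*(k + 2))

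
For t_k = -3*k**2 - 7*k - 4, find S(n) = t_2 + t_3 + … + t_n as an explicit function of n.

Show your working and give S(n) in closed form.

S(n) = -n**3 - 5*n**2 - 8*n + 14

Compute t_(k+1)/t_k: get (3*k**2 + 13*k + 14)/(3*k**2 + 7*k + 4).
Factor: A=1; B=1; C=k**2 + 7*k/3 + 4/3.
f must satisfy (1)·f(k+1) − (1)·f(k) = k**2 + 7*k/3 + 4/3.
From deg A=0, deg B=0, deg C=2: d=3.
Match coefficients ⇒ f(k) = k*(k + 1)**2/3.
So s_k = (B(k−1)f/C)·t_k = (k*(k + 1)/(3*k + 4))·t_k = k*(-k**2 - 2*k - 1).
Verify: -3*k**2 - 7*k - 4 matches t_k.
Evaluate: s_(n+1) = -n**3 - 5*n**2 - 8*n - 4; subtract s_(2) = -18 ⇒ S(n) = -n**3 - 5*n**2 - 8*n + 14.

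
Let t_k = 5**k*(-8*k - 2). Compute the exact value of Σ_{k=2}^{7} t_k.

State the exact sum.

Step 1: r(k) = 5*(4*k + 5)/(4*k + 1).
Take A(k)=5, B(k)=1, C(k)=k + 1/4.
Need (5)·f(k+1) − (1)·f(k) = k + 1/4.
Bound: deg f ≤ 1.
Solve for f: f(k) = (k - 1)/4 (degree 1 ≤ 1).
Get s_k = R·t_k = 2*5**k*(1 - k) with R(k) = B(k−1)f(k)/C(k) = (k - 1)/(4*k + 1).
Verify: 5**k*(-8*k - 2) matches t_k.
Σ_(k=2)^(7) t_k = s_(8) − s_(2) = -5468750 − (-50) = -5468700.

Σ = -5468700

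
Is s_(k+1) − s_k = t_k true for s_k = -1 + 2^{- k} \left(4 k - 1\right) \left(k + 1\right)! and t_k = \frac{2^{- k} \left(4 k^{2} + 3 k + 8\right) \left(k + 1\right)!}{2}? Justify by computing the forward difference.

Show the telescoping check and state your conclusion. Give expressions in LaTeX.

s_(k+1) = 2**(-k - 1)*(4*k + 3)*factorial(k + 2) - 1
s_(k+1) − s_k = (4*k**2 + 3*k + 8)*factorial(k + 1)/(2*2**k)
(s_(k+1) − s_k) − t_k = 0

Valid: the claim telescopes to t_k.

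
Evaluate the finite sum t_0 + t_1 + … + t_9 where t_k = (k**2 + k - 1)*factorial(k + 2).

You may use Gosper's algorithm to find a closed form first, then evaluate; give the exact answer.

Step 1: r(k) = (k + 3)*(k + (k + 1)**2)/(k**2 + k - 1).
Factor: A=k + 3; B=1; C=k**2 + k - 1.
Key eq: (k + 3)·f(k+1) = (1)·f(k) + (k**2 + k - 1).
From deg A=1, deg B=0, deg C=2: d=1.
Solving with deg f ≤ 1: f(k) = k - 2.
So s_k = (B(k−1)f/C)·t_k = ((k - 2)/(k**2 + k - 1))·t_k = (k - 2)*factorial(k + 2).
Check: Δs_k = (k**2 + k - 1)*factorial(k + 2). ✓
Σ_(k=0)^(9) t_k = s_(10) − s_(0) = 3832012800 − (-4) = 3832012804.

Σ = 3832012804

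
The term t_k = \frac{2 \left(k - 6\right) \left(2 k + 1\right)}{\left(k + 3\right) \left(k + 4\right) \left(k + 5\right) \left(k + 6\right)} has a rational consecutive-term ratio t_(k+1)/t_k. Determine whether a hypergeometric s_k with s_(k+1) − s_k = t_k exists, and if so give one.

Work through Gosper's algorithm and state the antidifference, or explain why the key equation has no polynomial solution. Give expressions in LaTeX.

Compute t_(k+1)/t_k: get (k - 5)*(k + 3)*(2*k + 3)/((k - 6)*(k + 7)*(2*k + 1)).
A = k + 3, B = k + 7, C = k**2 - 11*k/2 - 3.
Need (k + 3)·f(k+1) − (k + 6)·f(k) = k**2 - 11*k/2 - 3.
From deg A=1, deg B=1, deg C=2: d=3.
Coefficient equations give f(k) = k*(k**2 - 68*k - 13)/80.
Get s_k = R·t_k = k*(k**2 - 68*k - 13)/(20*(k**3 + 12*k**2 + 47*k + 60)) with R(k) = B(k−1)f(k)/C(k) = k*(k + 6)*(k**2 - 68*k - 13)/(40*(k - 6)*(2*k + 1)).
Verify: 2*(2*k**2 - 11*k - 6)/(k**4 + 18*k**3 + 119*k**2 + 342*k + 360) matches t_k.

s_k = \frac{k \left(k^{2} - 68 k - 13\right)}{20 \left(k^{3} + 12 k^{2} + 47 k + 60\right)}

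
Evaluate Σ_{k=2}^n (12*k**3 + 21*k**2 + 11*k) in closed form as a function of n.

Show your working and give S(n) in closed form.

Compute t_(k+1)/t_k: get (12*k**3 + 57*k**2 + 89*k + 44)/(k*(12*k**2 + 21*k + 11)).
So A=1 and B=1, with C=k**3 + 7*k**2/4 + 11*k/12.
Solve (1)·f(k+1) − (1)·f(k) = k**3 + 7*k**2/4 + 11*k/12.
Degrees (0,0,3) ⇒ d ≤ 4.
Match coefficients ⇒ f(k) = k*(k - 1)*(3*k**2 + 4*k + 2)/12.
Get s_k = R·t_k = k*(3*k**3 + k**2 - 2*k - 2) with R(k) = B(k−1)f(k)/C(k) = (k - 1)*(3*k**2 + 4*k + 2)/(12*k**2 + 21*k + 11).
s_(k+1) − s_k = k*(12*k**2 + 21*k + 11) = t_k.
Telescope: S(n) = s_(n+1) − s_(2) = n*(3*n**3 + 13*n**2 + 19*n + 9) − (44) = 3*n**4 + 13*n**3 + 19*n**2 + 9*n - 44.

S(n) = 3*n**4 + 13*n**3 + 19*n**2 + 9*n - 44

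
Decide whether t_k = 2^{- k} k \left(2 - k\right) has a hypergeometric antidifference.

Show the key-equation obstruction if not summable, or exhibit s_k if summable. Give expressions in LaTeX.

t_(k+1)/t_k = (k**2 - 1)/(2*k*(k - 2)).
Gosper form: A/B · C(k+1)/C(k) with A=1/2, B=1, C=k**2 - 2*k.
Solve (1/2)·f(k+1) − (1)·f(k) = k**2 - 2*k.
d = 2 from the (0,0,2) case.
A polynomial solution: f(k) = -2*(k**2 + 1).
Get s_k = R·t_k = 2**(1 - k)*(k**2 + 1) with R(k) = B(k−1)f(k)/C(k) = -2*(k**2 + 1)/(k*(k - 2)).
s_(k+1) − s_k = k*(2 - k)/2**k = t_k.

Yes. s_k = 2^{1 - k} \left(k^{2} + 1\right).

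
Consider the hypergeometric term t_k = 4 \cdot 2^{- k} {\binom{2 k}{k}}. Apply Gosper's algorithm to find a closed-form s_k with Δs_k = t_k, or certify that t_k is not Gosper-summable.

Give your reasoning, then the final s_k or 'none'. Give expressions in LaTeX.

Ratio r(k) = (2*k + 1)/(k + 1).
Normal form (A,B,C) = (2*k + 1, k + 1, 1).
Solve (2*k + 1)·f(k+1) − (k)·f(k) = 1.
From deg A=1, deg B=1, deg C=0: d=-1.
Negative degree bound (-1): no f exists, t_k not Gosper-summable.

none (Gosper's algorithm certifies no s_k)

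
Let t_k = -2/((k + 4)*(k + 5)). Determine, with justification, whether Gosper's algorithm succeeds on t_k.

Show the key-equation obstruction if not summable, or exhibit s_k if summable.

Step 1: r(k) = (k + 4)/(k + 6).
Take A(k)=k + 4, B(k)=k + 6, C(k)=1.
Key eq: (k + 4)·f(k+1) = (k + 5)·f(k) + (1).
Degrees (1,1,0) ⇒ d ≤ 1.
Solve for f: f(k) = k/4 (degree 1 ≤ 1).
Certificate R = B(k−1)f/C = k*(k + 5)/4 gives s_k = -k/(2*k + 8).
Δs = -2/(k**2 + 9*k + 20), as required.

Yes. s_k = -k/(2*k + 8).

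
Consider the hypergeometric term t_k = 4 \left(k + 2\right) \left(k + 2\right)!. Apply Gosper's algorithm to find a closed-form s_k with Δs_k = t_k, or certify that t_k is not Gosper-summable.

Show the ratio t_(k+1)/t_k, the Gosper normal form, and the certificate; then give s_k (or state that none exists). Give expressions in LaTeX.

t_(k+1)/t_k = (k + 3)**2/(k + 2).
Factor: A=k + 3; B=1; C=k + 2.
Solve (k + 3)·f(k+1) − (1)·f(k) = k + 2.
From deg A=1, deg B=0, deg C=1: d=0.
Coefficient equations give f(k) = 1.
R(k) = B(k−1)·f(k)/C(k) = 1/(k + 2); s_k = R·t_k = 4*factorial(k + 2).
Δs = 4*(k + 2)*factorial(k + 2), as required.

s_k = 4 \left(k + 2\right)!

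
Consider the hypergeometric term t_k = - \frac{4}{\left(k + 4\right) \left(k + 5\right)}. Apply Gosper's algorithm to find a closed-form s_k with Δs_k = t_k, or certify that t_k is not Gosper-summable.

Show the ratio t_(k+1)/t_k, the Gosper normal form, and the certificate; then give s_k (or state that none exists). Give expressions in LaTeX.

s_k = - \frac{k}{k + 4}

t_(k+1)/t_k = (k + 4)/(k + 6).
Take A(k)=k + 4, B(k)=k + 6, C(k)=1.
f must satisfy (k + 4)·f(k+1) − (k + 5)·f(k) = 1.
Bound: deg f ≤ 1.
Solving with deg f ≤ 1: f(k) = k/4.
Get s_k = R·t_k = -k/(k + 4) with R(k) = B(k−1)f(k)/C(k) = k*(k + 5)/4.
Verify: -4/(k**2 + 9*k + 20) matches t_k.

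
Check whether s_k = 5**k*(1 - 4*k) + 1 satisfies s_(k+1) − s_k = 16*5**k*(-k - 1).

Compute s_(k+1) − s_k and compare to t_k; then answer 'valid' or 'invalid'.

s_(k+1) = -5*5**k*(4*k + 3) + 1
s_(k+1) − s_k = 16*5**k*(-k - 1)
(s_(k+1) − s_k) − t_k = 0

valid (s_(k+1) − s_k reduces to t_k)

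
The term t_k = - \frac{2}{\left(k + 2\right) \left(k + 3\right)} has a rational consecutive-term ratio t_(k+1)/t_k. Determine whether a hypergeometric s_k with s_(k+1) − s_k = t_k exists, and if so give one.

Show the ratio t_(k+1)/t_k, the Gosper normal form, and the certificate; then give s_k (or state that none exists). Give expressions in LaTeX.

t_(k+1)/t_k = (k + 2)/(k + 4).
Take A(k)=k + 2, B(k)=k + 4, C(k)=1.
f must satisfy (k + 2)·f(k+1) − (k + 3)·f(k) = 1.
deg f ≤ 1 (via 1,1,0).
Solve for f: f(k) = k/2 (degree 1 ≤ 1).
R(k) = B(k−1)·f(k)/C(k) = k*(k + 3)/2; s_k = R·t_k = -k/(k + 2).
s_(k+1) − s_k = -2/(k**2 + 5*k + 6) = t_k.

s_k = - \frac{k}{k + 2}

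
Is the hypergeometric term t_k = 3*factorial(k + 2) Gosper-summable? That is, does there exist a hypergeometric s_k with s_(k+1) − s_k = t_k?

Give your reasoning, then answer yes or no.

Step 1: r(k) = k + 3.
Normal form (A,B,C) = (k + 3, 1, 1).
f must satisfy (k + 3)·f(k+1) − (1)·f(k) = 1.
Bound: deg f ≤ -1.
deg f ≤ -1 is impossible — no certificate.

No. Not Gosper-summable.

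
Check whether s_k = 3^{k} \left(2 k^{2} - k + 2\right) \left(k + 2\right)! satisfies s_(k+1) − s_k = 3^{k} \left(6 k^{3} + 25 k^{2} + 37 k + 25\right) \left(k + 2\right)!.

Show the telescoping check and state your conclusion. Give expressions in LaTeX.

valid; difference matches t_k

s_(k+1) = 3**(k + 1)*(2*k**2 + 3*k + 3)*factorial(k + 3)
s_(k+1) − s_k = 3**k*(6*k**3 + 25*k**2 + 37*k + 25)*factorial(k + 2)
(s_(k+1) − s_k) − t_k = 0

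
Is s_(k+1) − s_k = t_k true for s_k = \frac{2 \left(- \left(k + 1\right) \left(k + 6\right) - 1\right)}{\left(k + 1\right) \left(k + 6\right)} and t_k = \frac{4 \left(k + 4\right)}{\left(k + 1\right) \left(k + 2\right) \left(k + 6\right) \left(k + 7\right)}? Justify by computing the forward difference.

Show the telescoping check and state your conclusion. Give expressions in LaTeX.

Valid — Δs_k = t_k.

s_(k+1) = 2*(-(k + 2)*(k + 7) - 1)/((k + 2)*(k + 7))
s_(k+1) − s_k = 4*(k + 4)/(k**4 + 16*k**3 + 83*k**2 + 152*k + 84)
(s_(k+1) − s_k) − t_k = 0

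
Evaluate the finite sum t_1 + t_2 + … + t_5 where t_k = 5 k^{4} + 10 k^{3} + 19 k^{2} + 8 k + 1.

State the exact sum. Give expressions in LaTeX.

Σ = 8315

Step 1: r(k) = (5*k**4 + 30*k**3 + 79*k**2 + 96*k + 43)/(5*k**4 + 10*k**3 + 19*k**2 + 8*k + 1).
Factor: A=1; B=1; C=k**4 + 2*k**3 + 19*k**2/5 + 8*k/5 + 1/5.
f must satisfy (1)·f(k+1) − (1)·f(k) = k**4 + 2*k**3 + 19*k**2/5 + 8*k/5 + 1/5.
deg f ≤ 5 (via 0,0,4).
Match coefficients ⇒ f(k) = k**2*(k**3 + 3*k - 3)/5.
R(k) = B(k−1)·f(k)/C(k) = k**2*(k**3 + 3*k - 3)/(5*k**4 + 10*k**3 + 19*k**2 + 8*k + 1); s_k = R·t_k = k**2*(k**3 + 3*k - 3).
Check: Δs_k = 5*k**4 + 10*k**3 + 19*k**2 + 8*k + 1. ✓
Evaluate s at k=6 and k=1: 8316 and 1; difference 8315.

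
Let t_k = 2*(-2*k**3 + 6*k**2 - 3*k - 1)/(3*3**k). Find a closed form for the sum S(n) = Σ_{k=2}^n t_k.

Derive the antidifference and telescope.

The ratio is k*(2*k**2 - 3)/(3*(2*k**3 - 6*k**2 + 3*k + 1)).
Factor: A=1/3; B=1; C=k**3 - 3*k**2 + 3*k/2 + 1/2.
Solve (1/3)·f(k+1) − (1)·f(k) = k**3 - 3*k**2 + 3*k/2 + 1/2.
deg f ≤ 3 (via 0,0,3).
Coefficient equations give f(k) = -3*(2*k**3 - 3*k**2 + 3*k + 2)/4.
So s_k = (B(k−1)f/C)·t_k = (-3*(2*k**3 - 3*k**2 + 3*k + 2)/(2*(k - 1)*(2*k**2 - 4*k - 1)))·t_k = (2*k**3 - 3*k**2 + 3*k + 2)/3**k.
Verify: 2*(-2*k**3 + 6*k**2 - 3*k - 1)/(3*3**k) matches t_k.
Telescope: S(n) = s_(n+1) − s_(2) = 3**(-n - 1)*(2*n**3 + 3*n**2 + 3*n + 4) − (4/3) = 3**(-n - 1)*(-4*3**n + 2*n**3 + 3*n**2 + 3*n + 4).

S(n) = 3**(-n - 1)*(-4*3**n + 2*n**3 + 3*n**2 + 3*n + 4)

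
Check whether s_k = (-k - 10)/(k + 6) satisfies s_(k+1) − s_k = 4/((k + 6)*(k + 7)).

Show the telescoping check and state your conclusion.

s_(k+1) = (-k - 11)/(k + 7)
s_(k+1) − s_k = 4/(k**2 + 13*k + 42)
(s_(k+1) − s_k) − t_k = 0

valid (s_(k+1) − s_k reduces to t_k)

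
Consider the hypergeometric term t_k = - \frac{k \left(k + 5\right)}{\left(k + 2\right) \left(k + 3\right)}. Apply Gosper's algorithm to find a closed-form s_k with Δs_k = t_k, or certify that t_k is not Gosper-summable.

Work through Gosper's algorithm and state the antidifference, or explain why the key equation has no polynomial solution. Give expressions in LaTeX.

s_k = \frac{k \left(1 - k\right)}{k + 2}

The ratio is (k + 1)*(k + 2)*(k + 6)/(k*(k + 4)*(k + 5)).
Take A(k)=k + 2, B(k)=k + 4, C(k)=k**2 + 5*k.
Need (k + 2)·f(k+1) − (k + 3)·f(k) = k**2 + 5*k.
Bound: deg f ≤ 2.
A polynomial solution: f(k) = k*(k - 1).
Get s_k = R·t_k = k*(1 - k)/(k + 2) with R(k) = B(k−1)f(k)/C(k) = (k - 1)*(k + 3)/(k + 5).
s_(k+1) − s_k = k*(-k - 5)/(k**2 + 5*k + 6) = t_k.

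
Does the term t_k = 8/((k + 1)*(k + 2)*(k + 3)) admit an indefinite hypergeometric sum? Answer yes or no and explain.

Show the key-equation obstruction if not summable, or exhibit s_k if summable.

t_(k+1)/t_k = (k + 1)/(k + 4).
So A=k + 1 and B=k + 4, with C=1.
Solve (k + 1)·f(k+1) − (k + 3)·f(k) = 1.
Bound: deg f ≤ 2.
Solving with deg f ≤ 2: f(k) = k*(k + 3)/4.
Then R = B(k−1)f/C = k*(k + 3)**2/4, so s_k = R(k)·t_k = 2*k*(k + 3)/((k + 1)*(k + 2)).
Δs = 8/(k**3 + 6*k**2 + 11*k + 6), as required.

Yes. s_k = 2*k*(k + 3)/((k + 1)*(k + 2)).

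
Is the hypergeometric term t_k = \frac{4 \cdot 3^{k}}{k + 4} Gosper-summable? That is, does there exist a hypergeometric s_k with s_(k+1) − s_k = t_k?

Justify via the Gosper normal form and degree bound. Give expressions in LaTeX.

Ratio r(k) = 3*(k + 4)/(k + 5).
A = 3*k + 12, B = k + 5, C = 1.
f must satisfy (3*k + 12)·f(k+1) − (k + 4)·f(k) = 1.
Bound: deg f ≤ -1.
Negative degree bound (-1): no f exists, t_k not Gosper-summable.

No — t_k has no hypergeometric antidifference.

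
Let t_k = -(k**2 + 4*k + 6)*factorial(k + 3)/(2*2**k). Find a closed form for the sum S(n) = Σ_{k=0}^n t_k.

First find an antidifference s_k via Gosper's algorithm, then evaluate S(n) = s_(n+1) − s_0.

S(n) = 6 - n*factorial(n + 4)/(2*2**n) - factorial(n + 4)/2**n

Compute t_(k+1)/t_k: get (k + 4)*(4*k + (k + 1)**2 + 10)/(2*(k**2 + 4*k + 6)).
So A=k/2 + 2 and B=1, with C=k**2 + 4*k + 6.
Need (k/2 + 2)·f(k+1) − (1)·f(k) = k**2 + 4*k + 6.
deg f ≤ 1 (via 1,0,2).
Coefficient equations give f(k) = 2*(k + 1).
Then R = B(k−1)f/C = 2*(k + 1)/(k**2 + 4*k + 6), so s_k = R(k)·t_k = -(k + 1)*factorial(k + 3)/2**k.
Verify: -(k**2 + 4*k + 6)*factorial(k + 3)/(2*2**k) matches t_k.
Telescope: S(n) = s_(n+1) − s_(0) = -2**(-n - 1)*(n + 2)*factorial(n + 4) − (-6) = 6 - n*factorial(n + 4)/(2*2**n) - factorial(n + 4)/2**n.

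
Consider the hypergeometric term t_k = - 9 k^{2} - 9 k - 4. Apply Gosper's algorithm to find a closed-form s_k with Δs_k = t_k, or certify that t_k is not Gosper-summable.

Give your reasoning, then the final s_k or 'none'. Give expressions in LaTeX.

s_k = - 3 k^{3} - k

r(k) = (9*k**2 + 27*k + 22)/(9*k**2 + 9*k + 4) after simplifying.
Gosper form: A/B · C(k+1)/C(k) with A=1, B=1, C=k**2 + k + 4/9.
Key eq: (1)·f(k+1) = (1)·f(k) + (k**2 + k + 4/9).
d = 3 from the (0,0,2) case.
Match coefficients ⇒ f(k) = k*(3*k**2 + 1)/9.
R(k) = B(k−1)·f(k)/C(k) = k*(3*k**2 + 1)/(9*k**2 + 9*k + 4); s_k = R·t_k = -3*k**3 - k.
s_(k+1) − s_k = -9*k**2 - 9*k - 4 = t_k.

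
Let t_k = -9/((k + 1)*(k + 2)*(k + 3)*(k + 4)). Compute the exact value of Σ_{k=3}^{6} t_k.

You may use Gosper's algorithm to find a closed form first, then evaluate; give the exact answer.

Step 1: r(k) = (k + 1)/(k + 5).
Normal form (A,B,C) = (k + 1, k + 5, 1).
Solve (k + 1)·f(k+1) − (k + 4)·f(k) = 1.
Degrees (1,1,0) ⇒ d ≤ 3.
Solve for f: f(k) = k*(k**2 + 6*k + 11)/18 (degree 3 ≤ 3).
R(k) = B(k−1)·f(k)/C(k) = k*(k + 4)*(k**2 + 6*k + 11)/18; s_k = R·t_k = k*(-k**2 - 6*k - 11)/(2*(k + 1)*(k + 2)*(k + 3)).
s_(k+1) − s_k = -9/(k**4 + 10*k**3 + 35*k**2 + 50*k + 24) = t_k.
Σ_(k=3)^(6) t_k = s_(7) − s_(3) = -119/240 − (-19/40) = -1/48.

Σ = -1/48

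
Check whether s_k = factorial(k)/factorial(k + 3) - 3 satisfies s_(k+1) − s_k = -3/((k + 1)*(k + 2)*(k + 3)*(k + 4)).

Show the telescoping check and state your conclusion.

Valid — Δs_k = t_k.

s_(k+1) = factorial(k + 1)/factorial(k + 4) - 3
s_(k+1) − s_k = -3/((k + 1)*(k + 2)*(k + 3)*(k + 4))
(s_(k+1) − s_k) − t_k = 0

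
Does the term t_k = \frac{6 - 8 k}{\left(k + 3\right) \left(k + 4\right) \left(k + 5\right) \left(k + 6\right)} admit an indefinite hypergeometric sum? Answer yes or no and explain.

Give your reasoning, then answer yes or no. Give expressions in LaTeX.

Yes. s_k = - \frac{k \left(k^{2} + 12 k - 73\right)}{30 \left(k + 3\right) \left(k + 4\right) \left(k + 5\right)}.

The ratio is (k + 3)*(4*k + 1)/((k + 7)*(4*k - 3)).
So A=k + 3 and B=k + 7, with C=k - 3/4.
Solve (k + 3)·f(k+1) − (k + 6)·f(k) = k - 3/4.
From deg A=1, deg B=1, deg C=1: d=3.
Match coefficients ⇒ f(k) = k*(k**2 + 12*k - 73)/240.
Then R = B(k−1)f/C = k*(k + 6)*(k**2 + 12*k - 73)/(60*(4*k - 3)), so s_k = R(k)·t_k = -k*(k**2 + 12*k - 73)/(30*(k + 3)*(k + 4)*(k + 5)).
Verify: 2*(3 - 4*k)/(k**4 + 18*k**3 + 119*k**2 + 342*k + 360) matches t_k.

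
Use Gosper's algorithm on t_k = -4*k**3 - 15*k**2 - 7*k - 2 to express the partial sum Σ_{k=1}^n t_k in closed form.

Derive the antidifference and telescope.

r(k) = (4*k**3 + 27*k**2 + 49*k + 28)/(4*k**3 + 15*k**2 + 7*k + 2) after simplifying.
A = 1, B = 1, C = k**3 + 15*k**2/4 + 7*k/4 + 1/2.
Key eq: (1)·f(k+1) = (1)·f(k) + (k**3 + 15*k**2/4 + 7*k/4 + 1/2).
Bound: deg f ≤ 4.
Solve for f: f(k) = k*(k**3 + 3*k**2 - 3*k + 1)/4 (degree 4 ≤ 4).
R(k) = B(k−1)·f(k)/C(k) = k*(k**3 + 3*k**2 - 3*k + 1)/(4*k**3 + 15*k**2 + 7*k + 2); s_k = R·t_k = k*(-k**3 - 3*k**2 + 3*k - 1).
Check: Δs_k = -4*k**3 - 15*k**2 - 7*k - 2. ✓
Evaluate: s_(n+1) = -n**4 - 7*n**3 - 12*n**2 - 8*n - 2; subtract s_(1) = -2 ⇒ S(n) = n*(-n**3 - 7*n**2 - 12*n - 8).

S(n) = n*(-n**3 - 7*n**2 - 12*n - 8)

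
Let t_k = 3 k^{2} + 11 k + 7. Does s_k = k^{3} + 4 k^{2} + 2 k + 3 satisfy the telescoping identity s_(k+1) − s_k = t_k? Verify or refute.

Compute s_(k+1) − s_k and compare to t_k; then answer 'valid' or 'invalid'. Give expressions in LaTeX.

Valid: the claim telescopes to t_k.

s_(k+1) = k**3 + 7*k**2 + 13*k + 10
s_(k+1) − s_k = 3*k**2 + 11*k + 7
(s_(k+1) − s_k) − t_k = 0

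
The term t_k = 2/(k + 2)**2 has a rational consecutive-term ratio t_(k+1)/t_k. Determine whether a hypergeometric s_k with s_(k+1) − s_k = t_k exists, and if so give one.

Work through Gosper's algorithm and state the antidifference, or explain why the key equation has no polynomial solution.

Compute t_(k+1)/t_k: get (k + 2)**2/(k + 3)**2.
So A=k**2 + 4*k + 4 and B=k**2 + 6*k + 9, with C=1.
Solve (k**2 + 4*k + 4)·f(k+1) − (k**2 + 4*k + 4)·f(k) = 1.
Degrees (2,2,0) ⇒ d ≤ 0.
Put f(k) = c0: A·f(k+1) − B(k−1)·f(k) − C = -1; need -1 = 0 — inconsistent ⇒ no f, not summable.

not Gosper-summable; s_k does not exist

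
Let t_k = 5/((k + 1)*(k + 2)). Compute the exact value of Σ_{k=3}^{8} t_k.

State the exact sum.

Σ = 3/4

Ratio r(k) = (k + 1)/(k + 3).
So A=k + 1 and B=k + 3, with C=1.
Solve (k + 1)·f(k+1) − (k + 2)·f(k) = 1.
d = 1 from the (1,1,0) case.
Coefficient equations give f(k) = k.
Get s_k = R·t_k = 5*k/(k + 1) with R(k) = B(k−1)f(k)/C(k) = k*(k + 2).
Check: Δs_k = 5/(k**2 + 3*k + 2). ✓
Evaluate s at k=9 and k=3: 9/2 and 15/4; difference 3/4.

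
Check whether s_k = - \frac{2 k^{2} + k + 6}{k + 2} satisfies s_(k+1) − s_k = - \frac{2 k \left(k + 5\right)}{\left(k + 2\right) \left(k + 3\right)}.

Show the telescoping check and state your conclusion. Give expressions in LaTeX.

s_(k+1) = (-k - 2*(k + 1)**2 - 7)/(k + 3)
s_(k+1) − s_k = 2*k*(-k - 5)/(k**2 + 5*k + 6)
(s_(k+1) − s_k) − t_k = 0

Valid — Δs_k = t_k.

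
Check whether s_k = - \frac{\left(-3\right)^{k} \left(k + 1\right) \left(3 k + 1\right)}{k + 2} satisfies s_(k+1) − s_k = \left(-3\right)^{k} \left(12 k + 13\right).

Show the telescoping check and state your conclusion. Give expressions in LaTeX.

Invalid: residual \frac{\left(-3\right)^{k} \left(- 12 k^{2} - 40 k - 27\right)}{k^{2} + 5 k + 6} ≠ 0.

s_(k+1) = 3*(-3)**k*(k + 2)*(3*k + 4)/(k + 3)
s_(k+1) − s_k = (-3)**k*(12*k**3 + 61*k**2 + 97*k + 51)/(k**2 + 5*k + 6)
(s_(k+1) − s_k) − t_k = (-3)**k*(-12*k**2 - 40*k - 27)/(k**2 + 5*k + 6)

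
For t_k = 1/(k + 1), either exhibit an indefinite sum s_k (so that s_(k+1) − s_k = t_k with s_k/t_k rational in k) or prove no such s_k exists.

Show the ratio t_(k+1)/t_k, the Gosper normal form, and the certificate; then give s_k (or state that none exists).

The ratio is (k + 1)/(k + 2).
A = k + 1, B = k + 2, C = 1.
Key eq: (k + 1)·f(k+1) = (k + 1)·f(k) + (1).
deg f ≤ 0 (via 1,1,0).
Put f(k) = c0: A·f(k+1) − B(k−1)·f(k) − C = -1; need -1 = 0 — inconsistent ⇒ no f, not summable.

none — t_k is not Gosper-summable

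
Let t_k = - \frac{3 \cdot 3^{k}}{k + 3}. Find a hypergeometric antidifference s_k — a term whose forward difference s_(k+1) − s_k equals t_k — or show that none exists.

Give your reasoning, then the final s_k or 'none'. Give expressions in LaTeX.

t_(k+1)/t_k = 3*(k + 3)/(k + 4).
Normal form (A,B,C) = (3*k + 9, k + 4, 1).
Key eq: (3*k + 9)·f(k+1) = (k + 3)·f(k) + (1).
deg f ≤ -1 (via 1,1,0).
Bound -1 < 0, so the key equation has no polynomial solution.

no hypergeometric antidifference exists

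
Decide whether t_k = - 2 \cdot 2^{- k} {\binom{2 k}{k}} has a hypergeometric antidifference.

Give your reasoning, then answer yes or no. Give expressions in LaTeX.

Compute t_(k+1)/t_k: get (2*k + 1)/(k + 1).
Factor: A=2*k + 1; B=k + 1; C=1.
Key eq: (2*k + 1)·f(k+1) = (k)·f(k) + (1).
Degrees (1,1,0) ⇒ d ≤ -1.
Bound -1 < 0, so the key equation has no polynomial solution.

No. Not Gosper-summable.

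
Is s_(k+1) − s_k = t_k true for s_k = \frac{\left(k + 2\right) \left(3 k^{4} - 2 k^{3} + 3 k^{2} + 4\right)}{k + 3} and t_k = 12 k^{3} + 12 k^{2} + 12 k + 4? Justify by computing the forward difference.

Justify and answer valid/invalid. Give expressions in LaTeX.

s_(k+1) = (k + 3)*(3*(k + 1)**4 - 2*(k + 1)**3 + 3*(k + 1)**2 + 4)/(k + 4)
s_(k+1) − s_k = (12*k**5 + 87*k**4 + 190*k**3 + 187*k**2 + 132*k + 40)/(k**2 + 7*k + 12)
(s_(k+1) − s_k) − t_k = (-9*k**4 - 50*k**3 - 45*k**2 - 40*k - 8)/(k**2 + 7*k + 12)

Invalid: residual \frac{- 9 k^{4} - 50 k^{3} - 45 k^{2} - 40 k - 8}{k^{2} + 7 k + 12} ≠ 0.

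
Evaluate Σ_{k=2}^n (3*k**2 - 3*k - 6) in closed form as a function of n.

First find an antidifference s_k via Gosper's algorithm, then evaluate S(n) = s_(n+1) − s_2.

Step 1: r(k) = (k**2 + k - 2)/(k**2 - k - 2).
Factor: A=1; B=1; C=k**2 - k - 2.
f must satisfy (1)·f(k+1) − (1)·f(k) = k**2 - k - 2.
deg f ≤ 3 (via 0,0,2).
A polynomial solution: f(k) = k*(k - 4)*(k + 1)/3.
R(k) = B(k−1)·f(k)/C(k) = k*(k - 4)/(3*(k - 2)); s_k = R·t_k = k*(k**2 - 3*k - 4).
s_(k+1) − s_k = 3*k**2 - 3*k - 6 = t_k.
Evaluate: s_(n+1) = n**3 - 7*n - 6; subtract s_(2) = -12 ⇒ S(n) = n**3 - 7*n + 6.

S(n) = n**3 - 7*n + 6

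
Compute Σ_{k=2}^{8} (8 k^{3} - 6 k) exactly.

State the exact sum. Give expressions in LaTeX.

Σ = 10150

Ratio r(k) = (-3*k + 4*(k + 1)**3 - 3)/(k*(4*k**2 - 3)).
So A=1 and B=1, with C=k**3 - 3*k/4.
Set up (1)·f(k+1) − (1)·f(k) − (k**3 - 3*k/4) = 0.
Degrees (0,0,3) ⇒ d ≤ 4.
Solve for f: f(k) = k*(k - 1)*(2*k**2 - 2*k - 3)/8 (degree 4 ≤ 4).
Certificate R = B(k−1)f/C = (k - 1)*(2*k**2 - 2*k - 3)/(2*(4*k**2 - 3)) gives s_k = k*(2*k**3 - 4*k**2 - k + 3).
Verify: 8*k**3 - 6*k matches t_k.
Evaluate s at k=9 and k=2: 10152 and 2; difference 10150.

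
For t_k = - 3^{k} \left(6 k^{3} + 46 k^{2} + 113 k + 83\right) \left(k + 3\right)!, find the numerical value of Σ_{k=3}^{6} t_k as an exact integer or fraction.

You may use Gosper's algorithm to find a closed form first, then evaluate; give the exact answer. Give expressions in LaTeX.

Compute t_(k+1)/t_k: get 3*(6*k**4 + 88*k**3 + 479*k**2 + 1140*k + 992)/(6*k**3 + 46*k**2 + 113*k + 83).
So A=3*k + 12 and B=1, with C=k**3 + 23*k**2/3 + 113*k/6 + 83/6.
f must satisfy (3*k + 12)·f(k+1) − (1)·f(k) = k**3 + 23*k**2/3 + 113*k/6 + 83/6.
deg f ≤ 2 (via 1,0,3).
A polynomial solution: f(k) = (2*k**2 + 4*k + 1)/6.
Then R = B(k−1)f/C = (2*k**2 + 4*k + 1)/(6*k**3 + 46*k**2 + 113*k + 83), so s_k = R(k)·t_k = -3**k*(2*k**2 + 4*k + 1)*factorial(k + 3).
Verify: -3**k*(6*k**3 + 46*k**2 + 113*k + 83)*factorial(k + 3) matches t_k.
Sum = s_(7) − s_(3); s_(7) = -1007895571200, s_(3) = -602640 ⇒ -1007894968560.

Σ = -1007894968560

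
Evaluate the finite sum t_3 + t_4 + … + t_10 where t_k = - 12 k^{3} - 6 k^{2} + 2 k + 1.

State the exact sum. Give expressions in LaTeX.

Σ = -38360

t_(k+1)/t_k = (12*k**3 + 42*k**2 + 46*k + 15)/(12*k**3 + 6*k**2 - 2*k - 1).
Take A(k)=1, B(k)=1, C(k)=k**3 + k**2/2 - k/6 - 1/12.
f must satisfy (1)·f(k+1) − (1)·f(k) = k**3 + k**2/2 - k/6 - 1/12.
d = 4 from the (0,0,3) case.
Match coefficients ⇒ f(k) = k*(3*k**3 - 4*k**2 - k + 1)/12.
Get s_k = R·t_k = k*(-3*k**3 + 4*k**2 + k - 1) with R(k) = B(k−1)f(k)/C(k) = k*(3*k**3 - 4*k**2 - k + 1)/((2*k + 1)*(6*k**2 - 1)).
s_(k+1) − s_k = -12*k**3 - 6*k**2 + 2*k + 1 = t_k.
Telescoping: Σ = s_(11) − s_(3) = -38489 − (-129) = -38360.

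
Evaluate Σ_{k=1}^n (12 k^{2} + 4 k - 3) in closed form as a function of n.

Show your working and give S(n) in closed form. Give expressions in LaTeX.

r(k) = (12*k**2 + 28*k + 13)/(12*k**2 + 4*k - 3) after simplifying.
Factor: A=1; B=1; C=k**2 + k/3 - 1/4.
Set up (1)·f(k+1) − (1)·f(k) − (k**2 + k/3 - 1/4) = 0.
deg f ≤ 3 (via 0,0,2).
Coefficient equations give f(k) = k*(2*k - 3)*(2*k + 1)/12.
Get s_k = R·t_k = k*(4*k**2 - 4*k - 3) with R(k) = B(k−1)f(k)/C(k) = k*(2*k - 3)*(2*k + 1)/(12*k**2 + 4*k - 3).
Check: Δs_k = 12*k**2 + 4*k - 3. ✓
Telescope: S(n) = s_(n+1) − s_(1) = 4*n**3 + 8*n**2 + n - 3 − (-3) = n*(4*n**2 + 8*n + 1).

S(n) = n \left(4 n^{2} + 8 n + 1\right)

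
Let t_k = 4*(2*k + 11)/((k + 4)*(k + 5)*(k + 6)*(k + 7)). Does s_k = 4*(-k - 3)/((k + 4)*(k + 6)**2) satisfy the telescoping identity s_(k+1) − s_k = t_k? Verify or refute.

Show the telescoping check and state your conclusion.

Invalid: residual 12*(-3*k**2 - 35*k - 101)/(k**6 + 35*k**5 + 507*k**4 + 3889*k**3 + 16652*k**2 + 37716*k + 35280) ≠ 0.

s_(k+1) = 4*(-k - 4)/((k + 5)*(k + 7)**2)
s_(k+1) − s_k = 4*(2*k**3 + 28*k**2 + 122*k + 159)/(k**6 + 35*k**5 + 507*k**4 + 3889*k**3 + 16652*k**2 + 37716*k + 35280)
(s_(k+1) − s_k) − t_k = 12*(-3*k**2 - 35*k - 101)/(k**6 + 35*k**5 + 507*k**4 + 3889*k**3 + 16652*k**2 + 37716*k + 35280)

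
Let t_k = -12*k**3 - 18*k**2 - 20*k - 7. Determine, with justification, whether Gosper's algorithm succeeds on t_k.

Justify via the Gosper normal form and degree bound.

Yes. s_k = k**2*(-3*k**2 - 4).

Step 1: r(k) = (12*k**3 + 54*k**2 + 92*k + 57)/(12*k**3 + 18*k**2 + 20*k + 7).
Normal form (A,B,C) = (1, 1, k**3 + 3*k**2/2 + 5*k/3 + 7/12).
f must satisfy (1)·f(k+1) − (1)·f(k) = k**3 + 3*k**2/2 + 5*k/3 + 7/12.
Bound: deg f ≤ 4.
Coefficient equations give f(k) = k**2*(3*k**2 + 4)/12.
Then R = B(k−1)f/C = k**2*(3*k**2 + 4)/((2*k + 1)*(6*k**2 + 6*k + 7)), so s_k = R(k)·t_k = k**2*(-3*k**2 - 4).
Check: Δs_k = -12*k**3 - 18*k**2 - 20*k - 7. ✓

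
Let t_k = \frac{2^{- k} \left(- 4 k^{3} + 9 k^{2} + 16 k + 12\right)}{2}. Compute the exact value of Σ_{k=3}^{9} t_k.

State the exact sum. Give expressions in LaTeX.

Σ = -13347/1024

r(k) = (4*k**3 + 3*k**2 - 22*k - 33)/(2*(4*k**3 - 9*k**2 - 16*k - 12)) after simplifying.
A = 1/2, B = 1, C = k**3 - 9*k**2/4 - 4*k - 3.
Set up (1/2)·f(k+1) − (1)·f(k) − (k**3 - 9*k**2/4 - 4*k - 3) = 0.
Bound: deg f ≤ 3.
Solve for f: f(k) = -(4*k**3 + 3*k**2 + 2*k - 3)/2 (degree 3 ≤ 3).
So s_k = (B(k−1)f/C)·t_k = (-2*(4*k**3 + 3*k**2 + 2*k - 3)/(4*k**3 - 9*k**2 - 16*k - 12))·t_k = (4*k**3 + 3*k**2 + 2*k - 3)/2**k.
Check: Δs_k = (-4*k**3 + 9*k**2 + 16*k + 12)/(2*2**k). ✓
Sum = s_(10) − s_(3); s_(10) = 4317/1024, s_(3) = 69/4 ⇒ -13347/1024.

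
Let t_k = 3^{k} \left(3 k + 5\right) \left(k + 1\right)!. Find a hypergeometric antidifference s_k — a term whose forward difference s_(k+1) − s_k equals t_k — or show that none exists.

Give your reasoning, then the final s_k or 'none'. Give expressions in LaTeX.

r(k) = 3*(k + 2)*(3*k + 8)/(3*k + 5) after simplifying.
Take A(k)=3*k + 6, B(k)=1, C(k)=k + 5/3.
Set up (3*k + 6)·f(k+1) − (1)·f(k) − (k + 5/3) = 0.
Degrees (1,0,1) ⇒ d ≤ 0.
Match coefficients ⇒ f(k) = 1/3.
So s_k = (B(k−1)f/C)·t_k = (1/(3*k + 5))·t_k = 3**k*factorial(k + 1).
Check: Δs_k = 3**k*(3*k + 5)*factorial(k + 1). ✓

s_k = 3^{k} \left(k + 1\right)!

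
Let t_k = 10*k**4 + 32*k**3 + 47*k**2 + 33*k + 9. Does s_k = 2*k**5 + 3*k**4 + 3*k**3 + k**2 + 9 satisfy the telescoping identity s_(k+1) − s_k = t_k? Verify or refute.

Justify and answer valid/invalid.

s_(k+1) = 2*k**5 + 13*k**4 + 35*k**3 + 48*k**2 + 33*k + 18
s_(k+1) − s_k = 10*k**4 + 32*k**3 + 47*k**2 + 33*k + 9
(s_(k+1) − s_k) − t_k = 0

Valid: the claim telescopes to t_k.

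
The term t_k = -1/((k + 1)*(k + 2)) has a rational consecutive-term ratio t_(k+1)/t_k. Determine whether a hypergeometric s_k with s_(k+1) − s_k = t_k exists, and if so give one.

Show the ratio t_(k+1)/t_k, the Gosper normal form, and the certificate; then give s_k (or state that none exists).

s_k = -k/(k + 1)

t_(k+1)/t_k = (k + 1)/(k + 3).
Take A(k)=k + 1, B(k)=k + 3, C(k)=1.
f must satisfy (k + 1)·f(k+1) − (k + 2)·f(k) = 1.
deg f ≤ 1 (via 1,1,0).
A polynomial solution: f(k) = k.
Then R = B(k−1)f/C = k*(k + 2), so s_k = R(k)·t_k = -k/(k + 1).
Check: Δs_k = -1/(k**2 + 3*k + 2). ✓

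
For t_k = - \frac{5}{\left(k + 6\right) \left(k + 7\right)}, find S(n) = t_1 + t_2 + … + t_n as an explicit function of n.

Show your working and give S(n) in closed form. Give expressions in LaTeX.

S(n) = - \frac{5 n}{7 n + 49}

Compute t_(k+1)/t_k: get (k + 6)/(k + 8).
Factor: A=k + 6; B=k + 8; C=1.
Solve (k + 6)·f(k+1) − (k + 7)·f(k) = 1.
From deg A=1, deg B=1, deg C=0: d=1.
Solve for f: f(k) = k/6 (degree 1 ≤ 1).
So s_k = (B(k−1)f/C)·t_k = (k*(k + 7)/6)·t_k = -5*k/(6*k + 36).
Verify: -5/(k**2 + 13*k + 42) matches t_k.
Σ_(k=1)^n t_k = s_(n+1) − s_(1) = (5*(-n - 1)/(6*(n + 7))) − (-5/42), i.e. -5*n/(7*n + 49).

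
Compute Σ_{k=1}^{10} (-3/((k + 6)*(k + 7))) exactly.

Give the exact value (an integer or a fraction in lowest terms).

Σ = -30/119

Ratio r(k) = (k + 6)/(k + 8).
Factor: A=k + 6; B=k + 8; C=1.
Solve (k + 6)·f(k+1) − (k + 7)·f(k) = 1.
deg f ≤ 1 (via 1,1,0).
A polynomial solution: f(k) = k/6.
R(k) = B(k−1)·f(k)/C(k) = k*(k + 7)/6; s_k = R·t_k = -k/(2*k + 12).
Verify: -3/(k**2 + 13*k + 42) matches t_k.
Telescoping: Σ = s_(11) − s_(1) = -11/34 − (-1/14) = -30/119.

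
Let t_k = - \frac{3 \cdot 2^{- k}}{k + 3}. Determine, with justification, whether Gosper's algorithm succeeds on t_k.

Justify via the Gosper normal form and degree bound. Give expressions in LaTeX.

r(k) = (k + 3)/(2*(k + 4)) after simplifying.
Gosper form: A/B · C(k+1)/C(k) with A=k/2 + 3/2, B=k + 4, C=1.
Need (k/2 + 3/2)·f(k+1) − (k + 3)·f(k) = 1.
Degrees (1,1,0) ⇒ d ≤ -1.
deg f ≤ -1 is impossible — no certificate.

No. Not Gosper-summable.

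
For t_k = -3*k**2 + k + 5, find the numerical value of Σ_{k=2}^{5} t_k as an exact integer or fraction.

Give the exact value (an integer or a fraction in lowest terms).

t_(k+1)/t_k = (k - 3*(k + 1)**2 + 6)/(-3*k**2 + k + 5).
A = 1, B = 1, C = k**2 - k/3 - 5/3.
Need (1)·f(k+1) − (1)·f(k) = k**2 - k/3 - 5/3.
Degrees (0,0,2) ⇒ d ≤ 3.
Solve for f: f(k) = k*(k**2 - 2*k - 4)/3 (degree 3 ≤ 3).
Then R = B(k−1)f/C = k*(k**2 - 2*k - 4)/(3*k**2 - k - 5), so s_k = R(k)·t_k = k*(-k**2 + 2*k + 4).
Δs = -3*k**2 + k + 5, as required.
Telescoping: Σ = s_(6) − s_(2) = -120 − (8) = -128.

Σ = -128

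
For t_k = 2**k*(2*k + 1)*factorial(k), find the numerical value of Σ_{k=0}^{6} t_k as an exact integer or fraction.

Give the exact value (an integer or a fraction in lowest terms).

Ratio r(k) = 2*(k + 1)*(2*k + 3)/(2*k + 1).
So A=2*k + 2 and B=1, with C=k + 1/2.
f must satisfy (2*k + 2)·f(k+1) − (1)·f(k) = k + 1/2.
deg f ≤ 0 (via 1,0,1).
Solve for f: f(k) = 1/2 (degree 0 ≤ 0).
Certificate R = B(k−1)f/C = 1/(2*k + 1) gives s_k = 2**k*factorial(k).
Δs = 2**k*(2*k + 1)*factorial(k), as required.
Telescoping: Σ = s_(7) − s_(0) = 645120 − (1) = 645119.

Σ = 645119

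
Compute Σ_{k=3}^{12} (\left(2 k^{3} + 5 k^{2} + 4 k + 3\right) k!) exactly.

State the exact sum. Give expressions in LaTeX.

Σ = 2167003238292

t_(k+1)/t_k = (2*k**4 + 13*k**3 + 31*k**2 + 34*k + 14)/(2*k**3 + 5*k**2 + 4*k + 3).
Factor: A=k + 1; B=1; C=k**3 + 5*k**2/2 + 2*k + 3/2.
Need (k + 1)·f(k+1) − (1)·f(k) = k**3 + 5*k**2/2 + 2*k + 3/2.
d = 2 from the (1,0,3) case.
Solving with deg f ≤ 2: f(k) = (k - 1)*(2*k + 3)/2.
Then R = B(k−1)f/C = (k - 1)*(2*k + 3)/(2*k**3 + 5*k**2 + 4*k + 3), so s_k = R(k)·t_k = (k - 1)*(2*k + 3)*factorial(k).
s_(k+1) − s_k = (2*k**3 + 5*k**2 + 4*k + 3)*factorial(k) = t_k.
Sum = s_(13) − s_(3); s_(13) = 2167003238400, s_(3) = 108 ⇒ 2167003238292.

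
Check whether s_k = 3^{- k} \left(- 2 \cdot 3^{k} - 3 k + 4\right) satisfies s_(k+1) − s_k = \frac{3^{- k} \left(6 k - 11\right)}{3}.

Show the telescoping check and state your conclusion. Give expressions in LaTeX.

s_(k+1) = -2 - k/3**k + 1/(3*3**k)
s_(k+1) − s_k = (6*k - 11)/(3*3**k)
(s_(k+1) − s_k) − t_k = 0

valid; difference matches t_k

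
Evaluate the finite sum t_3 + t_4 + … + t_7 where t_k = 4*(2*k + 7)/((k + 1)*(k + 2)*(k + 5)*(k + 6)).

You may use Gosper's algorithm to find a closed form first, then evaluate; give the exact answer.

Σ = 85/936

r(k) = (k + 1)*(k + 5)*(2*k + 9)/((k + 3)*(k + 7)*(2*k + 7)) after simplifying.
Factor: A=k + 1; B=k + 7; C=k**3 + 21*k**2/2 + 73*k/2 + 42.
Solve (k + 1)·f(k+1) − (k + 6)·f(k) = k**3 + 21*k**2/2 + 73*k/2 + 42.
Bound: deg f ≤ 5.
Match coefficients ⇒ f(k) = k*(k + 2)*(k + 3)*(k + 4)*(k + 6)/10.
Get s_k = R·t_k = 4*k*(k + 6)/(5*(k**2 + 6*k + 5)) with R(k) = B(k−1)f(k)/C(k) = k*(k + 2)*(k + 6)**2/(5*(2*k + 7)).
Δs = 4*(2*k + 7)/(k**4 + 14*k**3 + 65*k**2 + 112*k + 60), as required.
Evaluate s at k=8 and k=3: 448/585 and 27/40; difference 85/936.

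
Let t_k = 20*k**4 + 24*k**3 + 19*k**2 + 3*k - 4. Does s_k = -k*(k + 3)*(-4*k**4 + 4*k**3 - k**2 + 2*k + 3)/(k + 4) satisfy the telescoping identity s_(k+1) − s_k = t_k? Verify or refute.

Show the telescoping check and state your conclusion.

s_(k+1) = (4*k**6 + 32*k**5 + 89*k**4 + 117*k**3 + 68*k**2 - 4*k - 16)/(k + 5)
s_(k+1) − s_k = (20*k**6 + 188*k**5 + 527*k**4 + 540*k**3 + 322*k**2 + 13*k - 64)/(k**2 + 9*k + 20)
(s_(k+1) − s_k) − t_k = (-16*k**5 - 108*k**4 - 114*k**3 - 81*k**2 - 11*k + 16)/(k**2 + 9*k + 20)

Invalid: residual (-16*k**5 - 108*k**4 - 114*k**3 - 81*k**2 - 11*k + 16)/(k**2 + 9*k + 20) ≠ 0.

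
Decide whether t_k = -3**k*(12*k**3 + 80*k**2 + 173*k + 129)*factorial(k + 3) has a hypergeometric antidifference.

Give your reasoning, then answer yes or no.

Yes. s_k = -3**k*(4*k**2 + 4*k + 3)*factorial(k + 3).

The ratio is 3*(12*k**4 + 164*k**3 + 833*k**2 + 1870*k + 1576)/(12*k**3 + 80*k**2 + 173*k + 129).
So A=3*k + 12 and B=1, with C=k**3 + 20*k**2/3 + 173*k/12 + 43/4.
f must satisfy (3*k + 12)·f(k+1) − (1)·f(k) = k**3 + 20*k**2/3 + 173*k/12 + 43/4.
Degrees (1,0,3) ⇒ d ≤ 2.
Solve for f: f(k) = (4*k**2 + 4*k + 3)/12 (degree 2 ≤ 2).
Certificate R = B(k−1)f/C = (4*k**2 + 4*k + 3)/(12*k**3 + 80*k**2 + 173*k + 129) gives s_k = -3**k*(4*k**2 + 4*k + 3)*factorial(k + 3).
Verify: -3**k*(12*k**3 + 80*k**2 + 173*k + 129)*factorial(k + 3) matches t_k.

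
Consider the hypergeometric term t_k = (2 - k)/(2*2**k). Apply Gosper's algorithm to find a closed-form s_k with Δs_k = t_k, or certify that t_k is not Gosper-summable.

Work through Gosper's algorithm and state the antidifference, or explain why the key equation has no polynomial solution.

s_k = (k - 1)/2**k

t_(k+1)/t_k = (k - 1)/(2*(k - 2)).
Gosper form: A/B · C(k+1)/C(k) with A=1/2, B=1, C=k - 2.
f must satisfy (1/2)·f(k+1) − (1)·f(k) = k - 2.
Degrees (0,0,1) ⇒ d ≤ 1.
A polynomial solution: f(k) = -2*(k - 1).
R(k) = B(k−1)·f(k)/C(k) = -2*(k - 1)/(k - 2); s_k = R·t_k = (k - 1)/2**k.
Δs = (2 - k)/(2*2**k), as required.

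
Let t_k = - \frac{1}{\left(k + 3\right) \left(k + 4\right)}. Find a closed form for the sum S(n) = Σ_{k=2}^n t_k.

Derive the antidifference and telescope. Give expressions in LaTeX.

Compute t_(k+1)/t_k: get (k + 3)/(k + 5).
So A=k + 3 and B=k + 5, with C=1.
Set up (k + 3)·f(k+1) − (k + 4)·f(k) − (1) = 0.
From deg A=1, deg B=1, deg C=0: d=1.
Solve for f: f(k) = k/3 (degree 1 ≤ 1).
So s_k = (B(k−1)f/C)·t_k = (k*(k + 4)/3)·t_k = -k/(3*k + 9).
Check: Δs_k = -1/(k**2 + 7*k + 12). ✓
Evaluate: s_(n+1) = (-n - 1)/(3*(n + 4)); subtract s_(2) = -2/15 ⇒ S(n) = (1 - n)/(5*(n + 4)).

S(n) = \frac{1 - n}{5 \left(n + 4\right)}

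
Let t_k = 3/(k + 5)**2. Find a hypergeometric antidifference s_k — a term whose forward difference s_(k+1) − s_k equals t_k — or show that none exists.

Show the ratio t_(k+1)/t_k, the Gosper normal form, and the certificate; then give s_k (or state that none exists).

Step 1: r(k) = (k + 5)**2/(k + 6)**2.
Take A(k)=k**2 + 10*k + 25, B(k)=k**2 + 12*k + 36, C(k)=1.
Key eq: (k**2 + 10*k + 25)·f(k+1) = (k**2 + 10*k + 25)·f(k) + (1).
deg f ≤ 0 (via 2,2,0).
Generic f = c0 gives residual -1; -1 = 0 cannot hold, so t_k is not Gosper-summable.

none (Gosper's algorithm certifies no s_k)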